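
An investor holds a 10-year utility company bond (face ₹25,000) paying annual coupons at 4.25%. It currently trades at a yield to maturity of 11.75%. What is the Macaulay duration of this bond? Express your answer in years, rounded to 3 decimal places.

7.710 years

Periodic yield y = 0.1175. Discount each cash flow and weight by its year:
  t   CF        PV=CF/(1+0.1175)^t    t·PV
  1     1,062.50       950.7830       950.7830
  2     1,062.50       850.8125     1,701.6251
  3     1,062.50       761.3535     2,284.0605
  4     1,062.50       681.3007     2,725.2027
  5     1,062.50       609.6650     3,048.3251
  6     1,062.50       545.5615     3,273.3692
  7     1,062.50       488.1982     3,417.3877
  8     1,062.50       436.8664     3,494.9315
  9     1,062.50       390.9319     3,518.3874
  10   26,062.50     8,581.0564    85,810.5636
  Σ                 14,296.5292   110,224.6358
Price P = Σ PV = 14,296.5292.
Macaulay duration = Σ(t·PV) / P = 110,224.6358 / 14,296.5292 = 7.70989 years.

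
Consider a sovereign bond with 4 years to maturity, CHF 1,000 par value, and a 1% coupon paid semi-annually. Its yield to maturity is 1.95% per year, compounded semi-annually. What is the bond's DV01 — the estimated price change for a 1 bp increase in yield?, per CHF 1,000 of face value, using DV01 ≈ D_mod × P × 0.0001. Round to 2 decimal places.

Periodic yield y = 0.00975.
  t   CF        PV=CF/(1+0.00975)^t    t·PV
  1         5.00         4.9517         4.9517
  2         5.00         4.9039         9.8078
  3         5.00         4.8566        14.5697
  4         5.00         4.8097        19.2386
  5         5.00         4.7632        23.8161
  6         5.00         4.7172        28.3034
  7         5.00         4.6717        32.7018
  8     1,005.00       929.9405     7,439.5241
  Σ                    963.6145     7,572.9132
P = 963.6145; D_Mac = 7.85886 half-year periods = 3.92943 yrs; D_mod = 3.89149 yrs.
DV01 ≈ 3.89149 × 963.6145 × 0.0001 = 0.374990.

CHF 0.37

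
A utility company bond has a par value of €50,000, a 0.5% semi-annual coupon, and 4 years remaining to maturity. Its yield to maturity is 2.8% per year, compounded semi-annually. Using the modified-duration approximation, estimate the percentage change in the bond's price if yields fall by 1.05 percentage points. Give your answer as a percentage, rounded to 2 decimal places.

+4.10%

Periodic yield y = 0.014. Modified duration first:
  t   CF        PV=CF/(1+0.014)^t    t·PV
  1       125.00       123.2742       123.2742
  2       125.00       121.5722       243.1443
  3       125.00       119.8936       359.6809
  4       125.00       118.2383       472.9532
  5       125.00       116.6058       583.0291
  6       125.00       114.9959       689.9753
  7       125.00       113.4082       793.8572
  8    50,125.00    44,848.7916   358,790.3325
  Σ                 45,676.7797   362,056.2467
P = 45,676.7797; D_Mac = 7.92648 half-year periods = 3.96324 yrs; D_mod = 3.96324/(1+0.014) = 3.90852 yrs.
ΔP/P ≈ -D_mod · Δy = -3.90852 × (-0.0105) = +0.041039 = +4.1039%.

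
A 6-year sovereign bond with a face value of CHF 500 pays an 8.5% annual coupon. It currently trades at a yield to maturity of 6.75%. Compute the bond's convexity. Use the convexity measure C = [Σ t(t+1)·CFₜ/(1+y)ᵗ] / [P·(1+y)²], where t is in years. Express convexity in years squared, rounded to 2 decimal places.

With y = 0.0675:
  t   CF        PV=CF/(1+0.0675)^t    t·PV        t(t+1)·PV
  1        42.50        39.8126        39.8126          79.6253
  2        42.50        37.2952        74.5904         223.7713
  3        42.50        34.9370       104.8109         419.2437
  4        42.50        32.7278       130.9114         654.5569
  5        42.50        30.6584       153.2920         919.7521
  6       542.50       366.6000     2,199.5999      15,397.1993
  Σ                    542.0311     2,703.0173      17,694.1485
P = 542.0311.
Convexity = Σ t(t+1)·PV / [P·(1+y)²] = 17,694.1485 / (542.0311 × 1.139556) = 28.64638.

28.65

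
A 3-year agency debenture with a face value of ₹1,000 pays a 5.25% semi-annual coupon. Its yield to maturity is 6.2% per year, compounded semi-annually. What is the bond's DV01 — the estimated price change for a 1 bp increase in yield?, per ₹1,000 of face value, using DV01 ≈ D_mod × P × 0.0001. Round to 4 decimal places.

₹0.2657

Periodic yield y = 0.031.
  t   CF        PV=CF/(1+0.031)^t    t·PV
  1        26.25        25.4607        25.4607
  2        26.25        24.6952        49.3903
  3        26.25        23.9526        71.8579
  4        26.25        23.2324        92.9297
  5        26.25        22.5339       112.6694
  6     1,026.25       854.4786     5,126.8715
  Σ                    974.3534     5,479.1795
P = 974.3534; D_Mac = 5.62340 half-year periods = 2.81170 yrs; D_mod = 2.72716 yrs.
DV01 ≈ 2.72716 × 974.3534 × 0.0001 = 0.265722.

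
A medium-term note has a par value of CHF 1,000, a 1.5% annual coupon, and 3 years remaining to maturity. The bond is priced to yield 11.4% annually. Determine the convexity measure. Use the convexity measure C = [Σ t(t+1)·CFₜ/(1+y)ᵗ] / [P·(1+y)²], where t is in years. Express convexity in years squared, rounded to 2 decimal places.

With y = 0.114:
  t   CF        PV=CF/(1+0.114)^t    t·PV        t(t+1)·PV
  1        15.00        13.4650        13.4650          26.9300
  2        15.00        12.0871        24.1741          72.5224
  3     1,015.00       734.1934     2,202.5802       8,810.3207
  Σ                    759.7454     2,240.2193       8,909.7730
P = 759.7454.
Convexity = Σ t(t+1)·PV / [P·(1+y)²] = 8,909.7730 / (759.7454 × 1.240996) = 9.44992.

9.45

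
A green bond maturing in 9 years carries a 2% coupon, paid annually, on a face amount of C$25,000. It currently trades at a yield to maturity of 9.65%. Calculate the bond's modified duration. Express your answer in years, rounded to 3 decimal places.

7.321 years

Periodic yield y = 0.0965. First find Macaulay duration:
  t   CF        PV=CF/(1+0.0965)^t    t·PV
  1       500.00       455.9964       455.9964
  2       500.00       415.8653       831.7307
  3       500.00       379.2662     1,137.7985
  4       500.00       345.8880     1,383.5519
  5       500.00       315.4473     1,577.2365
  6       500.00       287.6856     1,726.1139
  7       500.00       262.3672     1,836.5704
  8       500.00       239.2770     1,914.2158
  9    25,500.00    11,129.1618   100,162.4562
  Σ                 13,830.9548   111,025.6703
P = 13,830.9548; Macaulay duration = 111,025.6703 / 13,830.9548 = 8.02733 years.
Modified duration = D_Mac / (1 + y) = 8.02733 / 1.0965 = 7.32087 years.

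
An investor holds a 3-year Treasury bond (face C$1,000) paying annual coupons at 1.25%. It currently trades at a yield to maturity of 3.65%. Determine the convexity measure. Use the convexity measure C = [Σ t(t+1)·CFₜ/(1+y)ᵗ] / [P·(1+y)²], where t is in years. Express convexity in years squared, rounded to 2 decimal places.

With y = 0.0365:
  t   CF        PV=CF/(1+0.0365)^t    t·PV        t(t+1)·PV
  1        12.50        12.0598        12.0598          24.1196
  2        12.50        11.6351        23.2703          69.8108
  3     1,012.50       909.2580     2,727.7739      10,911.0955
  Σ                    932.9529     2,763.1040      11,005.0260
P = 932.9529.
Convexity = Σ t(t+1)·PV / [P·(1+y)²] = 11,005.0260 / (932.9529 × 1.074332) = 10.97976.

10.98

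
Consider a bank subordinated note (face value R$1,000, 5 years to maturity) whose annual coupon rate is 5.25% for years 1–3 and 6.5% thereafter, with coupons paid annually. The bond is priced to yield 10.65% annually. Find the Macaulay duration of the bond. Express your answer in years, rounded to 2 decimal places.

4.46 years

Periodic yield y = 0.1065. Discount each cash flow and weight by its year:
  t   CF        PV=CF/(1+0.1065)^t    t·PV
  1        52.50        47.4469        47.4469
  2        52.50        42.8802        85.7603
  3        52.50        38.7530       116.2589
  4        65.00        43.3618       173.4474
  5     1,065.00       642.0850     3,210.4249
  Σ                    814.5269     3,633.3385
Price P = Σ PV = 814.5269.
Macaulay duration = Σ(t·PV) / P = 3,633.3385 / 814.5269 = 4.46067 years.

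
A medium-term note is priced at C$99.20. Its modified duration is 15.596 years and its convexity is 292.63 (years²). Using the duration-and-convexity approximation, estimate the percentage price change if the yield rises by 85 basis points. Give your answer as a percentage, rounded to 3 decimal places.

-12.199%

Duration effect: -D_mod·Δy = -15.596 × (+0.0085) = -0.132566
Convexity effect: ½·C·(Δy)² = 0.5 × 292.63 × (0.0085)² = +0.01057125875
ΔP/P ≈ -0.132566 + 0.01057125875 = -0.12199474125
= -12.199474125%.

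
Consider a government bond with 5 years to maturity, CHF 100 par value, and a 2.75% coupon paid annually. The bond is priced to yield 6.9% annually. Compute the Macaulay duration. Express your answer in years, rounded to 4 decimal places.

4.7092 years

Periodic yield y = 0.069. Discount each cash flow and weight by its year:
  t   CF        PV=CF/(1+0.069)^t    t·PV
  1         2.75         2.5725         2.5725
  2         2.75         2.4065         4.8129
  3         2.75         2.2511         6.7534
  4         2.75         2.1058         8.4233
  5       102.75        73.6026       368.0131
  Σ                     82.9385       390.5752
Price P = Σ PV = 82.9385.
Macaulay duration = Σ(t·PV) / P = 390.5752 / 82.9385 = 4.70921 years.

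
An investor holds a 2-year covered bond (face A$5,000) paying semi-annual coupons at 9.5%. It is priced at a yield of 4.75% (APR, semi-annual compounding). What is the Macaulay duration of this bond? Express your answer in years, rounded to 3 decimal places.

1.874 years

Periodic yield y = 0.02375. Discount each cash flow and weight by its period:
  t   CF        PV=CF/(1+0.02375)^t    t·PV
  1       237.50       231.9902       231.9902
  2       237.50       226.6083       453.2166
  3       237.50       221.3512       664.0536
  4     5,237.50     4,768.1332    19,072.5327
  Σ                  5,448.0829    20,421.7931
Price P = Σ PV = 5,448.0829.
Macaulay duration = Σ(t·PV) / P = 20,421.7931 / 5,448.0829 = 3.74844 half-year periods.
In years: 3.74844 / 2 = 1.87422 years.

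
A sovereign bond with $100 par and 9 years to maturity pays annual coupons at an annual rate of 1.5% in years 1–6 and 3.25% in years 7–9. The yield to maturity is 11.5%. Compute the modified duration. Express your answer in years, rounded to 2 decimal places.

7.31 years

Periodic yield y = 0.115. First find Macaulay duration:
  t   CF        PV=CF/(1+0.115)^t    t·PV
  1         1.50         1.3453         1.3453
  2         1.50         1.2065         2.4131
  3         1.50         1.0821         3.2463
  4         1.50         0.9705         3.8820
  5         1.50         0.8704         4.3520
  6         1.50         0.7806         4.6837
  7         3.25         1.5169        10.6184
  8         3.25         1.3605        10.8836
  9       103.25        38.7629       348.8661
  Σ                     47.8957       390.2905
P = 47.8957; Macaulay duration = 390.2905 / 47.8957 = 8.14876 years.
Modified duration = D_Mac / (1 + y) = 8.14876 / 1.115 = 7.30830 years.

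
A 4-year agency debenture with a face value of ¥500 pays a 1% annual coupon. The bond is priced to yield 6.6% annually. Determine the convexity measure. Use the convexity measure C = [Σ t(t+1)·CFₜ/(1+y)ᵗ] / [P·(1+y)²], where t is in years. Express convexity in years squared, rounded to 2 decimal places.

With y = 0.066:
  t   CF        PV=CF/(1+0.066)^t    t·PV        t(t+1)·PV
  1         5.00         4.6904         4.6904           9.3809
  2         5.00         4.4000         8.8001          26.4002
  3         5.00         4.1276        12.3828          49.5313
  4       505.00       391.0773     1,564.3090       7,821.5451
  Σ                    404.2953     1,590.1823       7,906.8575
P = 404.2953.
Convexity = Σ t(t+1)·PV / [P·(1+y)²] = 7,906.8575 / (404.2953 × 1.136356) = 17.21039.

17.21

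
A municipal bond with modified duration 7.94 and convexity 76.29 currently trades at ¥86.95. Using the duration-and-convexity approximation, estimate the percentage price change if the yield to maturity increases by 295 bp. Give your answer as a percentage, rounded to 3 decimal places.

Duration effect: -D_mod·Δy = -7.94 × (+0.0295) = -0.234230
Convexity effect: ½·C·(Δy)² = 0.5 × 76.29 × (0.0295)² = +0.03319568625
ΔP/P ≈ -0.234230 + 0.03319568625 = -0.20103431375
= -20.103431375%.

-20.103%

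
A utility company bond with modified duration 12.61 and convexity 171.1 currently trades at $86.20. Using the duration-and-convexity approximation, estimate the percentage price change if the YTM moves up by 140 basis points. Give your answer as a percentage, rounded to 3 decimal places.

-15.977%

Duration effect: -D_mod·Δy = -12.61 × (+0.014) = -0.176540
Convexity effect: ½·C·(Δy)² = 0.5 × 171.1 × (0.014)² = +0.0167678
ΔP/P ≈ -0.176540 + 0.0167678 = -0.1597722
= -15.97722%.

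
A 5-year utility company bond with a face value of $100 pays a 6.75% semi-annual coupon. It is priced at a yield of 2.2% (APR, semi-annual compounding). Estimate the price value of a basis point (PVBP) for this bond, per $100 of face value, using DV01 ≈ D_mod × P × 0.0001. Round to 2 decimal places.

$0.05

Periodic yield y = 0.011.
  t   CF        PV=CF/(1+0.011)^t    t·PV
  1        3.375         3.3383         3.3383
  2        3.375         3.3020         6.6039
  3        3.375         3.2660         9.7981
  4        3.375         3.2305        12.9220
  5        3.375         3.1953        15.9767
  6        3.375         3.1606        18.9635
  7        3.375         3.1262        21.8833
  8        3.375         3.0922        24.7374
  9        3.375         3.0585        27.5268
  10     103.375        92.6625       926.6249
  Σ                    121.4321     1,068.3750
P = 121.4321; D_Mac = 8.79813 half-year periods = 4.39906 yrs; D_mod = 4.35120 yrs.
DV01 ≈ 4.35120 × 121.4321 × 0.0001 = 0.052838.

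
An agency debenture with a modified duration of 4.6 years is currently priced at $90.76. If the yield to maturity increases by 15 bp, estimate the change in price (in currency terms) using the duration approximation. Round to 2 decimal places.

Duration approximation: ΔP/P ≈ -D_mod · Δy = -4.6 × (+0.0015) = -0.006900.
ΔP ≈ 90.76 × (-0.006900) = -0.626244.

-$0.63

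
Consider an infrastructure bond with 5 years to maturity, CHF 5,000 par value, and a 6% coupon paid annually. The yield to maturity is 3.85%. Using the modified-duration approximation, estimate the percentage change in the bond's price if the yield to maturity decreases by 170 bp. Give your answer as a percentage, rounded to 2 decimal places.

+7.35%

Periodic yield y = 0.0385. Modified duration first:
  t   CF        PV=CF/(1+0.0385)^t    t·PV
  1       300.00       288.8782       288.8782
  2       300.00       278.1687       556.3374
  3       300.00       267.8562       803.5687
  4       300.00       257.9261     1,031.7043
  5     5,300.00     4,387.7651    21,938.8253
  Σ                  5,480.5942    24,619.3139
P = 5,480.5942; D_Mac = 4.49209 yrs; D_mod = 4.49209/(1+0.0385) = 4.32555 yrs.
ΔP/P ≈ -D_mod · Δy = -4.32555 × (-0.017) = +0.073534 = +7.3534%.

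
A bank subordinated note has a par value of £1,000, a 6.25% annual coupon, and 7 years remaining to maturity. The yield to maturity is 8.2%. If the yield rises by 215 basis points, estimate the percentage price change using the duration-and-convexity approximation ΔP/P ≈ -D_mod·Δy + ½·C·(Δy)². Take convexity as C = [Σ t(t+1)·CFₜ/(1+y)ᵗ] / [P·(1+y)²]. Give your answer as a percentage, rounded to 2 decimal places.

With y = 0.082:
  t   CF        PV=CF/(1+0.082)^t    t·PV        t(t+1)·PV
  1        62.50        57.7634        57.7634         115.5268
  2        62.50        53.3858       106.7715         320.3146
  3        62.50        49.3399       148.0197         592.0788
  4        62.50        45.6006       182.4026         912.0129
  5        62.50        42.1448       210.7239       1,264.3432
  6        62.50        38.9508       233.7048       1,635.9339
  7     1,062.50       611.9812     4,283.8687      34,270.9498
  Σ                    899.1665     5,223.2546      39,111.1598
P = 899.1665; D_Mac = 5.80900 yrs; D_mod = 5.36876 yrs; C = 37.15404.
Duration effect: -5.36876 × (+0.0215) = -0.115428
Convexity effect: 0.5 × 37.15404 × (0.0215)² = +0.0085872
ΔP/P ≈ -0.115428 + 0.0085872 = -0.106841 = -10.6841%.

-10.68%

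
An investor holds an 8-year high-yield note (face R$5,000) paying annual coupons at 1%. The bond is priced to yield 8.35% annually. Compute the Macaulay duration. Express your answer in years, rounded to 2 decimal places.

Periodic yield y = 0.0835. Discount each cash flow and weight by its year:
  t   CF        PV=CF/(1+0.0835)^t    t·PV
  1        50.00        46.1467        46.1467
  2        50.00        42.5904        85.1809
  3        50.00        39.3082       117.9246
  4        50.00        36.2789       145.1157
  5        50.00        33.4831       167.4154
  6        50.00        30.9027       185.4162
  7        50.00        28.5212       199.6483
  8     5,050.00     2,658.6432    21,269.1454
  Σ                  2,915.8745    22,215.9933
Price P = Σ PV = 2,915.8745.
Macaulay duration = Σ(t·PV) / P = 22,215.9933 / 2,915.8745 = 7.61898 years.

7.62 years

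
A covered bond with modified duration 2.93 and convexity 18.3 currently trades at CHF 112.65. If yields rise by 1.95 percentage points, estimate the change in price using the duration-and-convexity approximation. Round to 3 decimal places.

Duration effect: -D_mod·Δy = -2.93 × (+0.0195) = -0.057135
Convexity effect: ½·C·(Δy)² = 0.5 × 18.3 × (0.0195)² = +0.0034792875
ΔP/P ≈ -0.057135 + 0.0034792875 = -0.0536557125
ΔP ≈ 112.65 × (-0.0536557125) = -6.044316013125.

-CHF 6.044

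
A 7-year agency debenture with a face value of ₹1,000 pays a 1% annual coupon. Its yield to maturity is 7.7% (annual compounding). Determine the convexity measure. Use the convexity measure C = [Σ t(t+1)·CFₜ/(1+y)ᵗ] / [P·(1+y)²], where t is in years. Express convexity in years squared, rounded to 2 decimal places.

45.85

With y = 0.077:
  t   CF        PV=CF/(1+0.077)^t    t·PV        t(t+1)·PV
  1        10.00         9.2851         9.2851          18.5701
  2        10.00         8.6212        17.2424          51.7273
  3        10.00         8.0048        24.0145          96.0581
  4        10.00         7.4325        29.7302         148.6508
  5        10.00         6.9012        34.5058         207.0345
  6        10.00         6.4078        38.4465         269.1256
  7     1,010.00       600.9128     4,206.3896      33,651.1165
  Σ                    647.5653     4,359.6140      34,442.2829
P = 647.5653.
Convexity = Σ t(t+1)·PV / [P·(1+y)²] = 34,442.2829 / (647.5653 × 1.159929) = 45.85397.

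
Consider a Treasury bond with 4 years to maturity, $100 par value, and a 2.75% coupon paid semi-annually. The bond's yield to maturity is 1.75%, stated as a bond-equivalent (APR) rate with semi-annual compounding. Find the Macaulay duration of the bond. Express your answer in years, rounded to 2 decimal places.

Periodic yield y = 0.00875. Discount each cash flow and weight by its period:
  t   CF        PV=CF/(1+0.00875)^t    t·PV
  1        1.375         1.3631         1.3631
  2        1.375         1.3512         2.7025
  3        1.375         1.3395         4.0186
  4        1.375         1.3279         5.3116
  5        1.375         1.3164         6.5820
  6        1.375         1.3050         7.8298
  7        1.375         1.2937         9.0556
  8      101.375        94.5502       756.4017
  Σ                    103.8470       793.2648
Price P = Σ PV = 103.8470.
Macaulay duration = Σ(t·PV) / P = 793.2648 / 103.8470 = 7.63879 half-year periods.
In years: 7.63879 / 2 = 3.81939 years.

3.82 years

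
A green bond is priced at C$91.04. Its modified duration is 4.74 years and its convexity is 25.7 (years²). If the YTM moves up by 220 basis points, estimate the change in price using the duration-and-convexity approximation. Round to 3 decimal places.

Duration effect: -D_mod·Δy = -4.74 × (+0.022) = -0.104280
Convexity effect: ½·C·(Δy)² = 0.5 × 25.7 × (0.022)² = +0.0062194
ΔP/P ≈ -0.104280 + 0.0062194 = -0.0980606
ΔP ≈ 91.04 × (-0.0980606) = -8.927437024.

-C$8.927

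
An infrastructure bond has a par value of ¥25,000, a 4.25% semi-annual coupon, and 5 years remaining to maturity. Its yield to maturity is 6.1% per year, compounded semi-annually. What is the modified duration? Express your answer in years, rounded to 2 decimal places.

4.40 years

Periodic yield y = 0.0305. First find Macaulay duration:
  t   CF        PV=CF/(1+0.0305)^t    t·PV
  1       531.25       515.5264       515.5264
  2       531.25       500.2683     1,000.5365
  3       531.25       485.4617     1,456.3850
  4       531.25       471.0933     1,884.3733
  5       531.25       457.1503     2,285.7513
  6       531.25       443.6198     2,661.7191
  7       531.25       430.4899     3,013.4293
  8       531.25       417.7486     3,341.9886
  9       531.25       405.3843     3,648.4591
  10   25,531.25    18,905.6719   189,056.7192
  Σ                 23,032.4146   208,864.8879
P = 23,032.4146; Macaulay duration = 208,864.8879 / 23,032.4146 = 9.06830 half-year periods = 4.53415 years.
Modified duration = D_Mac / (1 + y) = 4.53415 / 1.0305 = 4.39995 years.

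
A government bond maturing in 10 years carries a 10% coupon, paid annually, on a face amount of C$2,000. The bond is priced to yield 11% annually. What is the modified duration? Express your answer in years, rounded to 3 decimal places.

Periodic yield y = 0.11. First find Macaulay duration:
  t   CF        PV=CF/(1+0.11)^t    t·PV
  1       200.00       180.1802       180.1802
  2       200.00       162.3245       324.6490
  3       200.00       146.2383       438.7148
  4       200.00       131.7462       526.9848
  5       200.00       118.6903       593.4513
  6       200.00       106.9282       641.5690
  7       200.00        96.3317       674.3218
  8       200.00        86.7853       694.2824
  9       200.00        78.1850       703.6646
  10    2,200.00       774.8059     7,748.0585
  Σ                  1,882.2154    12,525.8764
P = 1,882.2154; Macaulay duration = 12,525.8764 / 1,882.2154 = 6.65486 years.
Modified duration = D_Mac / (1 + y) = 6.65486 / 1.11 = 5.99537 years.

5.995 years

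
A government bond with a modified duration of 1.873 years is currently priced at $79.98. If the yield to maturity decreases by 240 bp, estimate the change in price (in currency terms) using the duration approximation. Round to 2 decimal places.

Duration approximation: ΔP/P ≈ -D_mod · Δy = -1.873 × (-0.024) = +0.044952.
ΔP ≈ 79.98 × (+0.044952) = +3.59526096.

+$3.60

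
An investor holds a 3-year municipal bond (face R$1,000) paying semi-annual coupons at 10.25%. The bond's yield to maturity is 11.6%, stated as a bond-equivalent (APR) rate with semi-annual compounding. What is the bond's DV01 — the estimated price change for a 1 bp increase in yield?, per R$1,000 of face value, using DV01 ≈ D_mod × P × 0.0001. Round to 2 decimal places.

R$0.24

Periodic yield y = 0.058.
  t   CF        PV=CF/(1+0.058)^t    t·PV
  1        51.25        48.4405        48.4405
  2        51.25        45.7849        91.5699
  3        51.25        43.2750       129.8249
  4        51.25        40.9026       163.6105
  5        51.25        38.6603       193.3016
  6     1,051.25       749.5351     4,497.2109
  Σ                    966.5985     5,123.9583
P = 966.5985; D_Mac = 5.30102 half-year periods = 2.65051 yrs; D_mod = 2.50521 yrs.
DV01 ≈ 2.50521 × 966.5985 × 0.0001 = 0.242153.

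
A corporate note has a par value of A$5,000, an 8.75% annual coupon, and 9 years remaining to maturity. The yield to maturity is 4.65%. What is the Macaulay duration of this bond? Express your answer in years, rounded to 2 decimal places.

6.90 years

Periodic yield y = 0.0465. Discount each cash flow and weight by its year:
  t   CF        PV=CF/(1+0.0465)^t    t·PV
  1       437.50       418.0602       418.0602
  2       437.50       399.4842       798.9684
  3       437.50       381.7336     1,145.2007
  4       437.50       364.7717     1,459.0868
  5       437.50       348.5635     1,742.8174
  6       437.50       333.0755     1,998.4529
  7       437.50       318.2757     2,227.9296
  8       437.50       304.1335     2,433.0676
  9     5,437.50     3,611.9870    32,507.8828
  Σ                  6,480.0847    44,731.4664
Price P = Σ PV = 6,480.0847.
Macaulay duration = Σ(t·PV) / P = 44,731.4664 / 6,480.0847 = 6.90291 years.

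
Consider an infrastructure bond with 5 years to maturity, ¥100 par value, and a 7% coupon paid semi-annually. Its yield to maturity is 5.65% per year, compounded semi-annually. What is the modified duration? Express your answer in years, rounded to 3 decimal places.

Periodic yield y = 0.02825. First find Macaulay duration:
  t   CF        PV=CF/(1+0.02825)^t    t·PV
  1         3.50         3.4038         3.4038
  2         3.50         3.3103         6.6206
  3         3.50         3.2194         9.6581
  4         3.50         3.1309        12.5237
  5         3.50         3.0449        15.2245
  6         3.50         2.9613        17.7675
  7         3.50         2.8799        20.1593
  8         3.50         2.8008        22.4062
  9         3.50         2.7238        24.5144
  10      103.50        78.3345       783.3452
  Σ                    105.8097       915.6235
P = 105.8097; Macaulay duration = 915.6235 / 105.8097 = 8.65350 half-year periods = 4.32675 years.
Modified duration = D_Mac / (1 + y) = 4.32675 / 1.02825 = 4.20788 years.

4.208 years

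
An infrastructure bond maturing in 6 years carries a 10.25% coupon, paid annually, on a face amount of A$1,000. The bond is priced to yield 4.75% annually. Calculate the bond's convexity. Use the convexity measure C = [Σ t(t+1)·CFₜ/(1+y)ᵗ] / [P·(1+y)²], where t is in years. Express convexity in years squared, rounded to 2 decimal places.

29.17

With y = 0.0475:
  t   CF        PV=CF/(1+0.0475)^t    t·PV        t(t+1)·PV
  1       102.50        97.8520        97.8520         195.7041
  2       102.50        93.4148       186.8296         560.4889
  3       102.50        89.1788       267.5365       1,070.1460
  4       102.50        85.1349       340.5397       1,702.6984
  5       102.50        81.2744       406.3719       2,438.2316
  6     1,102.50       834.5539     5,007.3236      35,051.2652
  Σ                  1,281.4089     6,306.4534      41,018.5342
P = 1,281.4089.
Convexity = Σ t(t+1)·PV / [P·(1+y)²] = 41,018.5342 / (1,281.4089 × 1.097256) = 29.17322.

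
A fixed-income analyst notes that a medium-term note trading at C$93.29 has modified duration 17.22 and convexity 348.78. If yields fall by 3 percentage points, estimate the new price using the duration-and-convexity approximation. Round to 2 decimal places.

C$156.13

Duration effect: -D_mod·Δy = -17.22 × (-0.03) = +0.516600
Convexity effect: ½·C·(Δy)² = 0.5 × 348.78 × (-0.03)² = +0.1569510
ΔP/P ≈ +0.516600 + 0.1569510 = +0.673551
New price ≈ 93.29 × (1 + 0.673551) = 156.12557279.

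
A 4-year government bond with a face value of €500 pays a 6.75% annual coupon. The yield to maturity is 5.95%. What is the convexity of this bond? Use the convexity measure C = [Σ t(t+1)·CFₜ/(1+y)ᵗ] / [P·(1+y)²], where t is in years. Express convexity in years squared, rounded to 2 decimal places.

15.70

With y = 0.0595:
  t   CF        PV=CF/(1+0.0595)^t    t·PV        t(t+1)·PV
  1        33.75        31.8546        31.8546          63.7093
  2        33.75        30.0657        60.1315         180.3944
  3        33.75        28.3773        85.1319         340.5275
  4       533.75       423.5786     1,694.3145       8,471.5726
  Σ                    513.8763     1,871.4325       9,056.2038
P = 513.8763.
Convexity = Σ t(t+1)·PV / [P·(1+y)²] = 9,056.2038 / (513.8763 × 1.122540) = 15.69949.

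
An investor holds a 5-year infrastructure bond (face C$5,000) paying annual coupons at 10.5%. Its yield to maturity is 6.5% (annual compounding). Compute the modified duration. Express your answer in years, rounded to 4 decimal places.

Periodic yield y = 0.065. First find Macaulay duration:
  t   CF        PV=CF/(1+0.065)^t    t·PV
  1       525.00       492.9577       492.9577
  2       525.00       462.8711       925.7422
  3       525.00       434.6208     1,303.8623
  4       525.00       408.0946     1,632.3785
  5     5,525.00     4,032.5916    20,162.9581
  Σ                  5,831.1359    24,517.8989
P = 5,831.1359; Macaulay duration = 24,517.8989 / 5,831.1359 = 4.20465 years.
Modified duration = D_Mac / (1 + y) = 4.20465 / 1.065 = 3.94803 years.

3.9480 years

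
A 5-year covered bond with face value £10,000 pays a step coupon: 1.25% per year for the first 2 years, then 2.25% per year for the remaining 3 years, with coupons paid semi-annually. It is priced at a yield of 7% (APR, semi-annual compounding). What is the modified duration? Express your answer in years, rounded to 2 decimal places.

Periodic yield y = 0.035. First find Macaulay duration:
  t   CF        PV=CF/(1+0.035)^t    t·PV
  1        62.50        60.3865        60.3865
  2        62.50        58.3444       116.6888
  3        62.50        56.3714       169.1143
  4        62.50        54.4651       217.8606
  5       112.50        94.7220       473.6099
  6       112.50        91.5188       549.1129
  7       112.50        88.4240       618.9679
  8       112.50        85.4338       683.4704
  9       112.50        82.5447       742.9026
  10   10,112.50     7,168.9415    71,689.4150
  Σ                  7,841.1523    75,321.5289
P = 7,841.1523; Macaulay duration = 75,321.5289 / 7,841.1523 = 9.60593 half-year periods = 4.80296 years.
Modified duration = D_Mac / (1 + y) = 4.80296 / 1.035 = 4.64054 years.

4.64 years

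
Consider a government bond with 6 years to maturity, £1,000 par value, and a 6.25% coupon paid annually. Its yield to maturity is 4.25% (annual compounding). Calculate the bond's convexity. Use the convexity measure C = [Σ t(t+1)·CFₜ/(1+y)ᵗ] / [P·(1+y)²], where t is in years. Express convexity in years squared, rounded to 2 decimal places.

32.06

With y = 0.0425:
  t   CF        PV=CF/(1+0.0425)^t    t·PV        t(t+1)·PV
  1        62.50        59.9520        59.9520         119.9041
  2        62.50        57.5080       115.0159         345.0477
  3        62.50        55.1635       165.4905         661.9620
  4        62.50        52.9146       211.6585       1,058.2926
  5        62.50        50.7574       253.7872       1,522.7232
  6     1,062.50       827.6992     4,966.1954      34,763.3681
  Σ                  1,103.9948     5,772.0996      38,471.2977
P = 1,103.9948.
Convexity = Σ t(t+1)·PV / [P·(1+y)²] = 38,471.2977 / (1,103.9948 × 1.086806) = 32.06400.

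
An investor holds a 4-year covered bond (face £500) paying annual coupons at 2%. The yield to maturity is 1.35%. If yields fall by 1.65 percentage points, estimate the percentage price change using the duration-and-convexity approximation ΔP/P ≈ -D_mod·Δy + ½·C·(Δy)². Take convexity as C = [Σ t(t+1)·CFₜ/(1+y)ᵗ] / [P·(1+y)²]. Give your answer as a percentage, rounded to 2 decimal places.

With y = 0.0135:
  t   CF        PV=CF/(1+0.0135)^t    t·PV        t(t+1)·PV
  1        10.00         9.8668         9.8668          19.7336
  2        10.00         9.7354        19.4707          58.4122
  3        10.00         9.6057        28.8171         115.2683
  4       510.00       483.3650     1,933.4598       9,667.2992
  Σ                    512.5728     1,991.6145       9,860.7133
P = 512.5728; D_Mac = 3.88552 yrs; D_mod = 3.83377 yrs; C = 18.72860.
Duration effect: -3.83377 × (-0.0165) = +0.063257
Convexity effect: 0.5 × 18.72860 × (-0.0165)² = +0.0025494
ΔP/P ≈ +0.063257 + 0.0025494 = +0.065807 = +6.5807%.

+6.58%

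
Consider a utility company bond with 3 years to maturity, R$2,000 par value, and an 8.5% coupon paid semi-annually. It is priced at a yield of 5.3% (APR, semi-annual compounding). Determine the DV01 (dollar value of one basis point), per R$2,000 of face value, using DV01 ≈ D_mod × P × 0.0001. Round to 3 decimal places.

R$0.577

Periodic yield y = 0.0265.
  t   CF        PV=CF/(1+0.0265)^t    t·PV
  1        85.00        82.8057        82.8057
  2        85.00        80.6679       161.3359
  3        85.00        78.5854       235.7563
  4        85.00        76.5567       306.2267
  5        85.00        74.5803       372.9015
  6     2,085.00     1,782.1832    10,693.0990
  Σ                  2,175.3792    11,852.1251
P = 2,175.3792; D_Mac = 5.44830 half-year periods = 2.72415 yrs; D_mod = 2.65383 yrs.
DV01 ≈ 2.65383 × 2,175.3792 × 0.0001 = 0.577308.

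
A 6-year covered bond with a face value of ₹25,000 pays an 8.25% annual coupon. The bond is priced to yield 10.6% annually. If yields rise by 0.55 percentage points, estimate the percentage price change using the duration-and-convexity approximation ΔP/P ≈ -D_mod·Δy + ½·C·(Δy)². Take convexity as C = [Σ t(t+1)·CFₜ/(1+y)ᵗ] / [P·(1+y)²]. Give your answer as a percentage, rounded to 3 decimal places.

-2.399%

With y = 0.106:
  t   CF        PV=CF/(1+0.106)^t    t·PV        t(t+1)·PV
  1     2,062.50     1,864.8282     1,864.8282       3,729.6564
  2     2,062.50     1,686.1015     3,372.2029      10,116.6087
  3     2,062.50     1,524.5040     4,573.5121      18,294.0483
  4     2,062.50     1,378.3942     5,513.5770      27,567.8848
  5     2,062.50     1,246.2877     6,231.4387      37,388.6322
  6    27,062.50    14,785.5387    88,713.2321     620,992.6247
  Σ                 22,485.6544   110,268.7910     718,089.4552
P = 22,485.6544; D_Mac = 4.90396 yrs; D_mod = 4.43396 yrs; C = 26.10735.
Duration effect: -4.43396 × (+0.0055) = -0.024387
Convexity effect: 0.5 × 26.10735 × (0.0055)² = +0.0003949
ΔP/P ≈ -0.024387 + 0.0003949 = -0.023992 = -2.3992%.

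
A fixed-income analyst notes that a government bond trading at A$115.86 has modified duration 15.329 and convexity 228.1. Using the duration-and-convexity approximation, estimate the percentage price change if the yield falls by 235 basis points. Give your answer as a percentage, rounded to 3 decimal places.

+42.322%

Duration effect: -D_mod·Δy = -15.329 × (-0.0235) = +0.3602315
Convexity effect: ½·C·(Δy)² = 0.5 × 228.1 × (-0.0235)² = +0.0629841125
ΔP/P ≈ +0.3602315 + 0.0629841125 = +0.4232156125
= +42.32156125%.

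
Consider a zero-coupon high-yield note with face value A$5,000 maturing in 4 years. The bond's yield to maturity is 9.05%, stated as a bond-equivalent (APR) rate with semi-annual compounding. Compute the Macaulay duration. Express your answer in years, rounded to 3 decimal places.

4.000 years

A zero-coupon bond has a single cash flow at maturity, so its Macaulay duration equals its maturity: 4 years.
(Equivalently: 8 semi-annual periods ÷ 2 = 4 years.)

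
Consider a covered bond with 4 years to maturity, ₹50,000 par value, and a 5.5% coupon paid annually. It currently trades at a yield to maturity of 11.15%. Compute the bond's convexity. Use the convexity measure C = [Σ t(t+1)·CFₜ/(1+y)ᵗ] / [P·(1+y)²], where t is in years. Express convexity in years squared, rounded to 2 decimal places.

14.39

With y = 0.1115:
  t   CF        PV=CF/(1+0.1115)^t    t·PV        t(t+1)·PV
  1     2,750.00     2,474.1341     2,474.1341       4,948.2681
  2     2,750.00     2,225.9416     4,451.8831      13,355.6494
  3     2,750.00     2,002.6465     6,007.9395      24,031.7578
  4    52,750.00    34,560.8644   138,243.4575     691,217.2876
  Σ                 41,263.5865   151,177.4142     733,552.9630
P = 41,263.5865.
Convexity = Σ t(t+1)·PV / [P·(1+y)²] = 733,552.9630 / (41,263.5865 × 1.235432) = 14.38950.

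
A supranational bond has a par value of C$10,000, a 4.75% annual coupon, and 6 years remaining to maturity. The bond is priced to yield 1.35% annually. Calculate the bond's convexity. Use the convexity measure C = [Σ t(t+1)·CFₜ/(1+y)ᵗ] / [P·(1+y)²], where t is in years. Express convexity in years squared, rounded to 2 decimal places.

With y = 0.0135:
  t   CF        PV=CF/(1+0.0135)^t    t·PV        t(t+1)·PV
  1       475.00       468.6729       468.6729         937.3458
  2       475.00       462.4301       924.8602       2,774.5807
  3       475.00       456.2705     1,368.8114       5,475.2455
  4       475.00       450.1929     1,800.7714       9,003.8571
  5       475.00       444.1962     2,220.9810      13,325.8862
  6    10,475.00     9,665.2149    57,991.2892     405,939.0246
  Σ                 11,946.9774    64,775.3862     437,455.9399
P = 11,946.9774.
Convexity = Σ t(t+1)·PV / [P·(1+y)²] = 437,455.9399 / (11,946.9774 × 1.027182) = 35.64747.

35.65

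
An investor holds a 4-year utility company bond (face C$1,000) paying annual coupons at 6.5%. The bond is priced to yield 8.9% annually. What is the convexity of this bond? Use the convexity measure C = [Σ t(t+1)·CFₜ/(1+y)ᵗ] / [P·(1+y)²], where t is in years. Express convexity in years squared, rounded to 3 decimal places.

14.812

With y = 0.089:
  t   CF        PV=CF/(1+0.089)^t    t·PV        t(t+1)·PV
  1        65.00        59.6878        59.6878         119.3756
  2        65.00        54.8097       109.6194         328.8583
  3        65.00        50.3303       150.9910         603.9639
  4     1,065.00       757.2479     3,028.9917      15,144.9584
  Σ                    922.0758     3,349.2899      16,197.1562
P = 922.0758.
Convexity = Σ t(t+1)·PV / [P·(1+y)²] = 16,197.1562 / (922.0758 × 1.185921) = 14.81209.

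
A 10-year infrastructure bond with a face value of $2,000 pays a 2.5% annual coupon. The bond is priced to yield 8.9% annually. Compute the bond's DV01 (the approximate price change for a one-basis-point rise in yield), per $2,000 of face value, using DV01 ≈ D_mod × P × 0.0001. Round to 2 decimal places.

Periodic yield y = 0.089.
  t   CF        PV=CF/(1+0.089)^t    t·PV
  1        50.00        45.9137        45.9137
  2        50.00        42.1613        84.3226
  3        50.00        38.7156       116.1469
  4        50.00        35.5515       142.2062
  5        50.00        32.6460       163.2302
  6        50.00        29.9780       179.8680
  7        50.00        27.5280       192.6961
  8        50.00        25.2782       202.2260
  9        50.00        23.2123       208.9111
  10    2,050.00       873.9268     8,739.2681
  Σ                  1,174.9117    10,074.7890
P = 1,174.9117; D_Mac = 8.57493 yrs; D_mod = 7.87414 yrs.
DV01 ≈ 7.87414 × 1,174.9117 × 0.0001 = 0.925141.

$0.93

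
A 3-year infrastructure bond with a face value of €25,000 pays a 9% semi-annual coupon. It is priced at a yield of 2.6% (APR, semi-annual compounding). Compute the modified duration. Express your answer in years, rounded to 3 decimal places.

2.688 years

Periodic yield y = 0.013. First find Macaulay duration:
  t   CF        PV=CF/(1+0.013)^t    t·PV
  1     1,125.00     1,110.5627     1,110.5627
  2     1,125.00     1,096.3106     2,192.6213
  3     1,125.00     1,082.2415     3,246.7245
  4     1,125.00     1,068.3529     4,273.4117
  5     1,125.00     1,054.6426     5,273.2128
  6    26,125.00    24,176.8450   145,061.0703
  Σ                 29,588.9554   161,157.6033
P = 29,588.9554; Macaulay duration = 161,157.6033 / 29,588.9554 = 5.44655 half-year periods = 2.72327 years.
Modified duration = D_Mac / (1 + y) = 2.72327 / 1.013 = 2.68832 years.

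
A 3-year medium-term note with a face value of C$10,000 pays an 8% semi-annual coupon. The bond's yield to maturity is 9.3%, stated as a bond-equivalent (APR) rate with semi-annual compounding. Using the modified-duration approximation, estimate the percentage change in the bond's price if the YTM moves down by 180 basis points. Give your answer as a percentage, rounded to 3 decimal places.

Periodic yield y = 0.0465. Modified duration first:
  t   CF        PV=CF/(1+0.0465)^t    t·PV
  1       400.00       382.2265       382.2265
  2       400.00       365.2427       730.4854
  3       400.00       349.0136     1,047.0407
  4       400.00       333.5055     1,334.0222
  5       400.00       318.6866     1,593.4331
  6    10,400.00     7,917.6800    47,506.0798
  Σ                  9,666.3548    52,593.2875
P = 9,666.3548; D_Mac = 5.44086 half-year periods = 2.72043 yrs; D_mod = 2.72043/(1+0.0465) = 2.59955 yrs.
ΔP/P ≈ -D_mod · Δy = -2.59955 × (-0.018) = +0.046792 = +4.6792%.

+4.679%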